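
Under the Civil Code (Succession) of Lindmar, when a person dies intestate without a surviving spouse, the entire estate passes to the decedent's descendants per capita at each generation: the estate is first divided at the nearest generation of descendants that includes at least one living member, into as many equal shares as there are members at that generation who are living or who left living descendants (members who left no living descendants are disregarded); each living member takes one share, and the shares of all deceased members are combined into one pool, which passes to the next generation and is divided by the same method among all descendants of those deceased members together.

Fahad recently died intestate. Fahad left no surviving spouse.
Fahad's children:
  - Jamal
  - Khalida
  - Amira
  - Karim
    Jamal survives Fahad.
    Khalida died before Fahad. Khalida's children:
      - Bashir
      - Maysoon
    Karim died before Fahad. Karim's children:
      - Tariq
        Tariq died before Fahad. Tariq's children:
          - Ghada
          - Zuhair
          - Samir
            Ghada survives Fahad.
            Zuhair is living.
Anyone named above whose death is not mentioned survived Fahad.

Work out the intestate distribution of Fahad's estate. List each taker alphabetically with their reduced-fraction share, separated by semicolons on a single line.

Amira 1/4; Bashir 1/6; Ghada 1/18; Jamal 1/4; Maysoon 1/6; Samir 1/18; Zuhair 1/18

There is no surviving spouse, so the entire estate passes to Fahad's descendants per capita at each generation.
At generation 1 (Jamal, Khalida, Amira, Karim) there are 4 shares of (1)/4 = 1/4 each.
Living: Jamal and Amira — each takes 1/4.
Deceased: Khalida and Karim. Their combined 1/2 is pooled and carried to generation 2.
At generation 2 (Bashir, Maysoon, Tariq) there are 3 shares of (1/2)/3 = 1/6 each.
Living: Bashir and Maysoon — each takes 1/6.
Deceased: Tariq. That 1/6 share is carried to generation 3.
At generation 3 (Ghada, Zuhair, Samir) there are 3 shares of (1/6)/3 = 1/18 each.
Living: Ghada, Zuhair, and Samir — each takes 1/18.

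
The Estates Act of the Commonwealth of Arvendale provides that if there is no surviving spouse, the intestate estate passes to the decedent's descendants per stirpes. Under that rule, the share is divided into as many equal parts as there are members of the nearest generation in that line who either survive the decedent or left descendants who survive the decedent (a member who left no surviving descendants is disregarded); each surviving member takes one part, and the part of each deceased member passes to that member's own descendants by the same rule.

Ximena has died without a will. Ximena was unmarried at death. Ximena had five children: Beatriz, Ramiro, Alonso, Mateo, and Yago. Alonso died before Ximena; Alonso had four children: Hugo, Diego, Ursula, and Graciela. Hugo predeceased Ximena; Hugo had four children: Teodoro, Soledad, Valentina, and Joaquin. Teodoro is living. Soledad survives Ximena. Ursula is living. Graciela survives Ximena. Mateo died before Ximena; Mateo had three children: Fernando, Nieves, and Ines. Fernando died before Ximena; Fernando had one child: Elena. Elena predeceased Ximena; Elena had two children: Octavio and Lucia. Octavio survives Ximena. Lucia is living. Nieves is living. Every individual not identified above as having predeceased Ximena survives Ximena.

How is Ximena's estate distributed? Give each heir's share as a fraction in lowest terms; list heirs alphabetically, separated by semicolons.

Beatriz 1/5; Diego 1/20; Graciela 1/20; Ines 1/15; Joaquin 1/80; Lucia 1/30; Nieves 1/15; Octavio 1/30; Ramiro 1/5; Soledad 1/80; Teodoro 1/80; Ursula 1/20; Valentina 1/80; Yago 1/5

There is no surviving spouse, so the entire estate passes to Ximena's descendants per stirpes.
The estate is divided into 5 equal shares of 1/5 among Beatriz, Ramiro, Alonso, Mateo, Yago.
Beatriz is living and takes 1/5.
Ramiro is living and takes 1/5.
Alonso predeceased; the 1/5 allotted to Alonso's branch passes to Alonso's issue by representation.
The 1/5 is divided into 4 equal shares of 1/20 among Hugo, Diego, Ursula, Graciela.
Hugo predeceased; the 1/20 allotted to Hugo's branch passes to Hugo's issue by representation.
The 1/20 is divided into 4 equal shares of 1/80 among Teodoro, Soledad, Valentina, Joaquin.
Teodoro is living and takes 1/80.
Soledad is living and takes 1/80.
Valentina is living and takes 1/80.
Joaquin is living and takes 1/80.
Diego is living and takes 1/20.
Ursula is living and takes 1/20.
Graciela is living and takes 1/20.
Mateo predeceased; the 1/5 allotted to Mateo's branch passes to Mateo's issue by representation.
The 1/5 is divided into 3 equal shares of 1/15 among Fernando, Nieves, Ines.
Fernando predeceased; the 1/15 allotted to Fernando's branch passes to Fernando's issue by representation.
Elena's line is the sole branch at this level, so the full 1/15 passes to Elena's issue by representation.
The 1/15 is divided into 2 equal shares of 1/30 among Octavio, Lucia.
Octavio is living and takes 1/30.
Lucia is living and takes 1/30.
Nieves is living and takes 1/15.
Ines is living and takes 1/15.
Yago is living and takes 1/5.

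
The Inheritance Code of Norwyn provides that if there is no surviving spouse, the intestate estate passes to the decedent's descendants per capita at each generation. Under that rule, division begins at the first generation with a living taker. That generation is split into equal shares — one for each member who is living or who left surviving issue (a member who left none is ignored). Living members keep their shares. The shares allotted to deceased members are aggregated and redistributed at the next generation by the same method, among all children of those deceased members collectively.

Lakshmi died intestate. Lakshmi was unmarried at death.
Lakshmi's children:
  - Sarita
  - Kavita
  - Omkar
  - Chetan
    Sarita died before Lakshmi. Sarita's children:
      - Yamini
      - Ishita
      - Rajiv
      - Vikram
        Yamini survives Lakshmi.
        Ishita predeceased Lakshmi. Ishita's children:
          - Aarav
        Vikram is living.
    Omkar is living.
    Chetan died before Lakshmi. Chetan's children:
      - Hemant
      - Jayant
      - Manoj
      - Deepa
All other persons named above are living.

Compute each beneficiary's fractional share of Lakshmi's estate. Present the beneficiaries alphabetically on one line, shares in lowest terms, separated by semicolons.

Aarav 1/16; Deepa 1/16; Hemant 1/16; Jayant 1/16; Kavita 1/4; Manoj 1/16; Omkar 1/4; Rajiv 1/16; Vikram 1/16; Yamini 1/16

There is no surviving spouse, so the entire estate passes to Lakshmi's descendants per capita at each generation.
At generation 1 (Sarita, Kavita, Omkar, Chetan) there are 4 shares of (1)/4 = 1/4 each.
Living: Kavita and Omkar — each takes 1/4.
Deceased: Sarita and Chetan. Their combined 1/2 is pooled and carried to generation 2.
At generation 2 (Yamini, Ishita, Rajiv, Vikram, Hemant, Jayant, Manoj, Deepa) there are 8 shares of (1/2)/8 = 1/16 each.
Living: Yamini, Rajiv, Vikram, Hemant, Jayant, Manoj, and Deepa — each takes 1/16.
Deceased: Ishita. That 1/16 share is carried to generation 3.
At generation 3 (Aarav) there are 1 shares of (1/16)/1 = 1/16 each.
Living: Aarav — each takes 1/16.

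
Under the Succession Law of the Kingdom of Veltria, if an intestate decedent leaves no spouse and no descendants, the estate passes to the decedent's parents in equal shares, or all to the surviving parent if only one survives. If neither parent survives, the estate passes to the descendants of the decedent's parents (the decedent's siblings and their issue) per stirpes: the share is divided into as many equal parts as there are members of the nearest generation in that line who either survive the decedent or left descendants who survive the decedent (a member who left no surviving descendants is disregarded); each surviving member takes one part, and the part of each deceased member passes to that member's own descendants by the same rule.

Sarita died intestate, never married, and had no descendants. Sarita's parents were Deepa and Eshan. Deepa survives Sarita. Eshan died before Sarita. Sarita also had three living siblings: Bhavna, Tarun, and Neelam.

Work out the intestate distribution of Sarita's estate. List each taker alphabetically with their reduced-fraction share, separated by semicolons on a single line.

Only one parent, Deepa, survives, so Deepa takes the entire estate. The siblings take nothing because a surviving parent has priority.

Deepa 1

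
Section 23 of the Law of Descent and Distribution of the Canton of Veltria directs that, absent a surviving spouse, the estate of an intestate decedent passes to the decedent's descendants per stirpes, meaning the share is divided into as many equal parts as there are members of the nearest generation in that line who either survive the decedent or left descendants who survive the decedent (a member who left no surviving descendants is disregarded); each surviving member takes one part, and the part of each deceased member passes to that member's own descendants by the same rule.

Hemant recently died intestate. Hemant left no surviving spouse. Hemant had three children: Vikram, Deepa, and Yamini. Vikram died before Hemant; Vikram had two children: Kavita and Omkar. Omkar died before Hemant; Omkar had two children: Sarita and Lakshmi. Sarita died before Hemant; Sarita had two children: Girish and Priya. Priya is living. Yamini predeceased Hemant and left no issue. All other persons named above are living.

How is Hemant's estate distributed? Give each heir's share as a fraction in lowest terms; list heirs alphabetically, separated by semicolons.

Deepa 1/2; Girish 1/16; Kavita 1/4; Lakshmi 1/8; Priya 1/16

There is no surviving spouse, so the entire estate passes to Hemant's descendants per stirpes.
Yamini left no surviving issue, so that branch lapses and is disregarded.
The estate is divided into 2 equal shares of 1/2 among Vikram, Deepa.
Vikram predeceased; the 1/2 allotted to Vikram's branch passes to Vikram's issue by representation.
The 1/2 is divided into 2 equal shares of 1/4 among Kavita, Omkar.
Kavita is living and takes 1/4.
Omkar predeceased; the 1/4 allotted to Omkar's branch passes to Omkar's issue by representation.
The 1/4 is divided into 2 equal shares of 1/8 among Sarita, Lakshmi.
Sarita predeceased; the 1/8 allotted to Sarita's branch passes to Sarita's issue by representation.
The 1/8 is divided into 2 equal shares of 1/16 among Girish, Priya.
Girish is living and takes 1/16.
Priya is living and takes 1/16.
Lakshmi is living and takes 1/8.
Deepa is living and takes 1/2.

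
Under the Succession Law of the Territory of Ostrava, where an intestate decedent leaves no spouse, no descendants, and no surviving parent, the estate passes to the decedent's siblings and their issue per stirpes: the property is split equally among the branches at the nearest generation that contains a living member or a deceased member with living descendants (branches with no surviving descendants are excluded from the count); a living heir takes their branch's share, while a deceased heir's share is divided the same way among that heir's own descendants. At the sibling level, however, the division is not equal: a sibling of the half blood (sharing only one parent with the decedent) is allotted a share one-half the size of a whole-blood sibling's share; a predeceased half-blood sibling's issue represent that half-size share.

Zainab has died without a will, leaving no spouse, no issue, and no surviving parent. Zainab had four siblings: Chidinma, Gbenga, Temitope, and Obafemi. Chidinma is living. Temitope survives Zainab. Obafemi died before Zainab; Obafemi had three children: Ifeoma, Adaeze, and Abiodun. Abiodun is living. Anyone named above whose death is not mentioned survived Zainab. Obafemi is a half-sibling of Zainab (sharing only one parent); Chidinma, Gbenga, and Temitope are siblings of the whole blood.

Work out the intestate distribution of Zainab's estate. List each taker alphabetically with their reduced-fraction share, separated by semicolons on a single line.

Abiodun 1/21; Adaeze 1/21; Chidinma 2/7; Gbenga 2/7; Ifeoma 1/21; Temitope 2/7

No spouse, descendants, or parent survives, so the estate passes to Zainab's siblings per stirpes.
Half-blood siblings count for one-half the weight of whole-blood siblings at the initial division.
Dividing 1 in proportion to weights (total weight 7/2): Chidinma (weight 1) → 2/7; Gbenga (weight 1) → 2/7; Temitope (weight 1) → 2/7; Obafemi (weight 1/2) → 1/7.
Chidinma is living and takes 2/7.
Gbenga is living and takes 2/7.
Temitope is living and takes 2/7.
Obafemi predeceased; the 1/7 allotted to Obafemi's branch passes to Obafemi's issue by representation.
The 1/7 is divided into 3 equal shares of 1/21 among Ifeoma, Adaeze, Abiodun.
Ifeoma is living and takes 1/21.
Adaeze is living and takes 1/21.
Abiodun is living and takes 1/21.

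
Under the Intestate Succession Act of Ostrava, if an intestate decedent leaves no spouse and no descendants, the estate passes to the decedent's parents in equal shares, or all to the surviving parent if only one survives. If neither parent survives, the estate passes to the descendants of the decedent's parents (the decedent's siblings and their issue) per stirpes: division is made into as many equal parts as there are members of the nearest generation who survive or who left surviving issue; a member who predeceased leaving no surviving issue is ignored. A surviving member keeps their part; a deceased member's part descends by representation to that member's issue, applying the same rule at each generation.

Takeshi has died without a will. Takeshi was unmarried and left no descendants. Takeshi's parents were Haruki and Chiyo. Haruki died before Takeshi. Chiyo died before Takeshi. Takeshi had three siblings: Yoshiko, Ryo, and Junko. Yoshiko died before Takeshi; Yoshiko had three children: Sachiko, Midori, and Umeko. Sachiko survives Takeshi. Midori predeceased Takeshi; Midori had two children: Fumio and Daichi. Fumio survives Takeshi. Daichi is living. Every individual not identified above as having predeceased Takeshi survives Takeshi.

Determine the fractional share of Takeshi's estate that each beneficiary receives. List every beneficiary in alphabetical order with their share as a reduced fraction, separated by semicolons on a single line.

Neither parent survives and there are no descendants, so the estate passes to Takeshi's siblings and their issue per stirpes.
The estate is divided into 3 equal shares of 1/3 among Yoshiko, Ryo, Junko.
Yoshiko predeceased; the 1/3 allotted to Yoshiko's branch passes to Yoshiko's issue by representation.
The 1/3 is divided into 3 equal shares of 1/9 among Sachiko, Midori, Umeko.
Sachiko is living and takes 1/9.
Midori predeceased; the 1/9 allotted to Midori's branch passes to Midori's issue by representation.
The 1/9 is divided into 2 equal shares of 1/18 among Fumio, Daichi.
Fumio is living and takes 1/18.
Daichi is living and takes 1/18.
Umeko is living and takes 1/9.
Ryo is living and takes 1/3.
Junko is living and takes 1/3.

Daichi 1/18; Fumio 1/18; Junko 1/3; Ryo 1/3; Sachiko 1/9; Umeko 1/9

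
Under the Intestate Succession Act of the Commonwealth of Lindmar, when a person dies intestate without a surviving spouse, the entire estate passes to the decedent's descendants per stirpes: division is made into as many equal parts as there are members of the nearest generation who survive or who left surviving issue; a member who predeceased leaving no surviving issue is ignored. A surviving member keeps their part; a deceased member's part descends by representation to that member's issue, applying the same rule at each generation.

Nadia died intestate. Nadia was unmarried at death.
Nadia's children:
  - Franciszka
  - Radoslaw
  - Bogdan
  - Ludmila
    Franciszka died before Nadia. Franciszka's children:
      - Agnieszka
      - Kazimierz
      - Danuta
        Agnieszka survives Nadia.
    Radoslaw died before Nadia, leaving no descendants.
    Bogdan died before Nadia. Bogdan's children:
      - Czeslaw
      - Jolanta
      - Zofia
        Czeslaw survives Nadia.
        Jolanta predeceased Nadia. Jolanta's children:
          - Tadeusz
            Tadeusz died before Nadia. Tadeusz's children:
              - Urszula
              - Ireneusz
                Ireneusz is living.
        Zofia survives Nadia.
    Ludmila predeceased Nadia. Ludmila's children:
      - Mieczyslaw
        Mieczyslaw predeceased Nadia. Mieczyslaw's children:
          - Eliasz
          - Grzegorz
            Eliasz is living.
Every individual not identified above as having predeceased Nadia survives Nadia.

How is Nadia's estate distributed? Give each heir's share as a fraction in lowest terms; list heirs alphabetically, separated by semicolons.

Agnieszka 1/9; Czeslaw 1/9; Danuta 1/9; Eliasz 1/6; Grzegorz 1/6; Ireneusz 1/18; Kazimierz 1/9; Urszula 1/18; Zofia 1/9

There is no surviving spouse, so the entire estate passes to Nadia's descendants per stirpes.
Radoslaw left no surviving issue, so that branch lapses and is disregarded.
The estate is divided into 3 equal shares of 1/3 among Franciszka, Bogdan, Ludmila.
Franciszka predeceased; the 1/3 allotted to Franciszka's branch passes to Franciszka's issue by representation.
The 1/3 is divided into 3 equal shares of 1/9 among Agnieszka, Kazimierz, Danuta.
Agnieszka is living and takes 1/9.
Kazimierz is living and takes 1/9.
Danuta is living and takes 1/9.
Bogdan predeceased; the 1/3 allotted to Bogdan's branch passes to Bogdan's issue by representation.
The 1/3 is divided into 3 equal shares of 1/9 among Czeslaw, Jolanta, Zofia.
Czeslaw is living and takes 1/9.
Jolanta predeceased; the 1/9 allotted to Jolanta's branch passes to Jolanta's issue by representation.
Tadeusz's line is the sole branch at this level, so the full 1/9 passes to Tadeusz's issue by representation.
The 1/9 is divided into 2 equal shares of 1/18 among Urszula, Ireneusz.
Urszula is living and takes 1/18.
Ireneusz is living and takes 1/18.
Zofia is living and takes 1/9.
Ludmila predeceased; the 1/3 allotted to Ludmila's branch passes to Ludmila's issue by representation.
Mieczyslaw's line is the sole branch at this level, so the full 1/3 passes to Mieczyslaw's issue by representation.
The 1/3 is divided into 2 equal shares of 1/6 among Eliasz, Grzegorz.
Eliasz is living and takes 1/6.
Grzegorz is living and takes 1/6.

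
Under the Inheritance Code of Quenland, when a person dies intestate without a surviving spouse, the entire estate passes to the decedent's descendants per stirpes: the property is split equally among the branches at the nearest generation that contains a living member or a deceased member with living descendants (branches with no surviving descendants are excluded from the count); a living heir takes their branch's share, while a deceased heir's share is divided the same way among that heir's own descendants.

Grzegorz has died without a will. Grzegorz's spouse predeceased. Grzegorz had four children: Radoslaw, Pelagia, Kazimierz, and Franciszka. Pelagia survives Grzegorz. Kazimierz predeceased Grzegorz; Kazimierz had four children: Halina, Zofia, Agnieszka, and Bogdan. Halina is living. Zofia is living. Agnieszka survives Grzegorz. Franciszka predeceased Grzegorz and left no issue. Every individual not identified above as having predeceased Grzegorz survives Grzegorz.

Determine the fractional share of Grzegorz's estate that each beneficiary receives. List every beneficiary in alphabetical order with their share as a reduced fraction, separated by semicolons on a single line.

There is no surviving spouse, so the entire estate passes to Grzegorz's descendants per stirpes.
Franciszka left no surviving issue, so that branch lapses and is disregarded.
The estate is divided into 3 equal shares of 1/3 among Radoslaw, Pelagia, Kazimierz.
Radoslaw is living and takes 1/3.
Pelagia is living and takes 1/3.
Kazimierz predeceased; the 1/3 allotted to Kazimierz's branch passes to Kazimierz's issue by representation.
The 1/3 is divided into 4 equal shares of 1/12 among Halina, Zofia, Agnieszka, Bogdan.
Halina is living and takes 1/12.
Zofia is living and takes 1/12.
Agnieszka is living and takes 1/12.
Bogdan is living and takes 1/12.

Agnieszka 1/12; Bogdan 1/12; Halina 1/12; Pelagia 1/3; Radoslaw 1/3; Zofia 1/12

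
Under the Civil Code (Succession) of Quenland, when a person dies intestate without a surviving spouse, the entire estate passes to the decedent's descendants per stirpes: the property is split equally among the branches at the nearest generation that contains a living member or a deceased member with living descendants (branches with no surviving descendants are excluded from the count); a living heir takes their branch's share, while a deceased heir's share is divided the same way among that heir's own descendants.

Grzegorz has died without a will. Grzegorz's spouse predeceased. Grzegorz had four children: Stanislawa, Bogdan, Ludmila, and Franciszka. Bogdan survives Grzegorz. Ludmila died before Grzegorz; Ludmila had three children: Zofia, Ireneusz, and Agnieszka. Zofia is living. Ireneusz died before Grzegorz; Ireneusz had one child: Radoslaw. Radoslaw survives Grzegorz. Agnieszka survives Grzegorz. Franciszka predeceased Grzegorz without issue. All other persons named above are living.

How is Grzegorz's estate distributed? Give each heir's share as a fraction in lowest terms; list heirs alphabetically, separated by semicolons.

Agnieszka 1/9; Bogdan 1/3; Radoslaw 1/9; Stanislawa 1/3; Zofia 1/9

There is no surviving spouse, so the entire estate passes to Grzegorz's descendants per stirpes.
Franciszka left no surviving issue, so that branch lapses and is disregarded.
The estate is divided into 3 equal shares of 1/3 among Stanislawa, Bogdan, Ludmila.
Stanislawa is living and takes 1/3.
Bogdan is living and takes 1/3.
Ludmila predeceased; the 1/3 allotted to Ludmila's branch passes to Ludmila's issue by representation.
The 1/3 is divided into 3 equal shares of 1/9 among Zofia, Ireneusz, Agnieszka.
Zofia is living and takes 1/9.
Ireneusz predeceased; the 1/9 allotted to Ireneusz's branch passes to Ireneusz's issue by representation.
Radoslaw is the sole taker at this level and receives the full 1/9.
Agnieszka is living and takes 1/9.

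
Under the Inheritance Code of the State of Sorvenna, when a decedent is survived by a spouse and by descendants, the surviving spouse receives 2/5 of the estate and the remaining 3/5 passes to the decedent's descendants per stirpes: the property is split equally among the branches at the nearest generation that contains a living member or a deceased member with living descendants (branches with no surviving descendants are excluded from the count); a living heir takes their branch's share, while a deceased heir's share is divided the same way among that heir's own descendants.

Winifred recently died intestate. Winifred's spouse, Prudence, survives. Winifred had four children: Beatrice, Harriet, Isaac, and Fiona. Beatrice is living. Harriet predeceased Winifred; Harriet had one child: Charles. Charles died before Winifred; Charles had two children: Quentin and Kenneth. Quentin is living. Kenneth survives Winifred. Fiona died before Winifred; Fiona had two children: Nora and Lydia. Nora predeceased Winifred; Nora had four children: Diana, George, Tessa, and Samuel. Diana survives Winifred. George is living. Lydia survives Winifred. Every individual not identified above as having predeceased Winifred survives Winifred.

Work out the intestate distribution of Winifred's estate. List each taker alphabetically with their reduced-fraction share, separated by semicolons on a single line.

Prudence, as surviving spouse, takes 2/5.
The remaining 3/5 passes to Winifred's descendants per stirpes.
The 3/5 is divided into 4 equal shares of 3/20 among Beatrice, Harriet, Isaac, Fiona.
Beatrice is living and takes 3/20.
Harriet predeceased; the 3/20 allotted to Harriet's branch passes to Harriet's issue by representation.
Charles's line is the sole branch at this level, so the full 3/20 passes to Charles's issue by representation.
The 3/20 is divided into 2 equal shares of 3/40 among Quentin, Kenneth.
Quentin is living and takes 3/40.
Kenneth is living and takes 3/40.
Isaac is living and takes 3/20.
Fiona predeceased; the 3/20 allotted to Fiona's branch passes to Fiona's issue by representation.
The 3/20 is divided into 2 equal shares of 3/40 among Nora, Lydia.
Nora predeceased; the 3/40 allotted to Nora's branch passes to Nora's issue by representation.
The 3/40 is divided into 4 equal shares of 3/160 among Diana, George, Tessa, Samuel.
Diana is living and takes 3/160.
George is living and takes 3/160.
Tessa is living and takes 3/160.
Samuel is living and takes 3/160.
Lydia is living and takes 3/40.

Beatrice 3/20; Diana 3/160; George 3/160; Isaac 3/20; Kenneth 3/40; Lydia 3/40; Prudence 2/5; Quentin 3/40; Samuel 3/160; Tessa 3/160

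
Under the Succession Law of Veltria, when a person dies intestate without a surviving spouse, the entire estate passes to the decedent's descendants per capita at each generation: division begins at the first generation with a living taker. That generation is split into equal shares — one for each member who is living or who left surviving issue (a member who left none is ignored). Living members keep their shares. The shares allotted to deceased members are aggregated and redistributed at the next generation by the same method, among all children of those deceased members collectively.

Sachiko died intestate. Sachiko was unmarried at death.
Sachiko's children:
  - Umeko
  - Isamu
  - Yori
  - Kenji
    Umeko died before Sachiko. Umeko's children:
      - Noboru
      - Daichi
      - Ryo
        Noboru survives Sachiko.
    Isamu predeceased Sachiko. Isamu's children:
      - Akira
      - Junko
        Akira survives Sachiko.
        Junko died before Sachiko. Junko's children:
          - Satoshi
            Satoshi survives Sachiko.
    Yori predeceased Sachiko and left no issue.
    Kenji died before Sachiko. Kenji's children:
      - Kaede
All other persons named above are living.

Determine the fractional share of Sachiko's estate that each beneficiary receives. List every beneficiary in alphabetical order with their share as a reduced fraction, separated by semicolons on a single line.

There is no surviving spouse, so the entire estate passes to Sachiko's descendants per capita at each generation.
No one at generation 1 (Umeko, Isamu, Kenji) is living; moving to the next generation.
At generation 2 (Noboru, Daichi, Ryo, Akira, Junko, Kaede) there are 6 shares of (1)/6 = 1/6 each.
Living: Noboru, Daichi, Ryo, Akira, and Kaede — each takes 1/6.
Deceased: Junko. That 1/6 share is carried to generation 3.
At generation 3 (Satoshi) there are 1 shares of (1/6)/1 = 1/6 each.
Living: Satoshi — each takes 1/6.

Akira 1/6; Daichi 1/6; Kaede 1/6; Noboru 1/6; Ryo 1/6; Satoshi 1/6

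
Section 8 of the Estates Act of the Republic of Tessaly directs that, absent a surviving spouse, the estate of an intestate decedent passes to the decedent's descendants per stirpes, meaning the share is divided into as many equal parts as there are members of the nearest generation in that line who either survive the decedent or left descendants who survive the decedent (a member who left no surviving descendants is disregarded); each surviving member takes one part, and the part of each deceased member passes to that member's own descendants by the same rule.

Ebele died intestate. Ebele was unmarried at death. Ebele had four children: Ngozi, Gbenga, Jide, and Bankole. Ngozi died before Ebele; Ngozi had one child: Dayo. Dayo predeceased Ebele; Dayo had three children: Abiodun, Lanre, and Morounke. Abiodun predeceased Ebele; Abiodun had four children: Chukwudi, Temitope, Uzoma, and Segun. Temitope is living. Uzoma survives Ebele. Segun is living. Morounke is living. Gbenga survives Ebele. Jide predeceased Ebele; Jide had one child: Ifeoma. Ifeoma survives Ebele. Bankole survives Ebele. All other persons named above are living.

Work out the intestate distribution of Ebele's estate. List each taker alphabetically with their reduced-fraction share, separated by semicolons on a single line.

Bankole 1/4; Chukwudi 1/48; Gbenga 1/4; Ifeoma 1/4; Lanre 1/12; Morounke 1/12; Segun 1/48; Temitope 1/48; Uzoma 1/48

There is no surviving spouse, so the entire estate passes to Ebele's descendants per stirpes.
The estate is divided into 4 equal shares of 1/4 among Ngozi, Gbenga, Jide, Bankole.
Ngozi predeceased; the 1/4 allotted to Ngozi's branch passes to Ngozi's issue by representation.
Dayo's line is the sole branch at this level, so the full 1/4 passes to Dayo's issue by representation.
The 1/4 is divided into 3 equal shares of 1/12 among Abiodun, Lanre, Morounke.
Abiodun predeceased; the 1/12 allotted to Abiodun's branch passes to Abiodun's issue by representation.
The 1/12 is divided into 4 equal shares of 1/48 among Chukwudi, Temitope, Uzoma, Segun.
Chukwudi is living and takes 1/48.
Temitope is living and takes 1/48.
Uzoma is living and takes 1/48.
Segun is living and takes 1/48.
Lanre is living and takes 1/12.
Morounke is living and takes 1/12.
Gbenga is living and takes 1/4.
Jide predeceased; the 1/4 allotted to Jide's branch passes to Jide's issue by representation.
Ifeoma is the sole taker at this level and receives the full 1/4.
Bankole is living and takes 1/4.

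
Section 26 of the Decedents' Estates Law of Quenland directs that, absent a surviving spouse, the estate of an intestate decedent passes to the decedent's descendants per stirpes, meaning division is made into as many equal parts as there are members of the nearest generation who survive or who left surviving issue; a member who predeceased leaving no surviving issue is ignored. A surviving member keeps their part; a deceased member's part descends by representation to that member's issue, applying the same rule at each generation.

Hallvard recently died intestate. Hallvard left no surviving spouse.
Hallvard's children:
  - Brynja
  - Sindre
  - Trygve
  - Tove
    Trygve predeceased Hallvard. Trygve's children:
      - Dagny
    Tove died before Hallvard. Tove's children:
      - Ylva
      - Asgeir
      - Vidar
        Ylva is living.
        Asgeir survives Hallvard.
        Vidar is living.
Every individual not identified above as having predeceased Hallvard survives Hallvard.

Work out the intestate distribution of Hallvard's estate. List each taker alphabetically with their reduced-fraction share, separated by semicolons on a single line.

There is no surviving spouse, so the entire estate passes to Hallvard's descendants per stirpes.
The estate is divided into 4 equal shares of 1/4 among Brynja, Sindre, Trygve, Tove.
Brynja is living and takes 1/4.
Sindre is living and takes 1/4.
Trygve predeceased; the 1/4 allotted to Trygve's branch passes to Trygve's issue by representation.
Dagny is the sole taker at this level and receives the full 1/4.
Tove predeceased; the 1/4 allotted to Tove's branch passes to Tove's issue by representation.
The 1/4 is divided into 3 equal shares of 1/12 among Ylva, Asgeir, Vidar.
Ylva is living and takes 1/12.
Asgeir is living and takes 1/12.
Vidar is living and takes 1/12.

Asgeir 1/12; Brynja 1/4; Dagny 1/4; Sindre 1/4; Vidar 1/12; Ylva 1/12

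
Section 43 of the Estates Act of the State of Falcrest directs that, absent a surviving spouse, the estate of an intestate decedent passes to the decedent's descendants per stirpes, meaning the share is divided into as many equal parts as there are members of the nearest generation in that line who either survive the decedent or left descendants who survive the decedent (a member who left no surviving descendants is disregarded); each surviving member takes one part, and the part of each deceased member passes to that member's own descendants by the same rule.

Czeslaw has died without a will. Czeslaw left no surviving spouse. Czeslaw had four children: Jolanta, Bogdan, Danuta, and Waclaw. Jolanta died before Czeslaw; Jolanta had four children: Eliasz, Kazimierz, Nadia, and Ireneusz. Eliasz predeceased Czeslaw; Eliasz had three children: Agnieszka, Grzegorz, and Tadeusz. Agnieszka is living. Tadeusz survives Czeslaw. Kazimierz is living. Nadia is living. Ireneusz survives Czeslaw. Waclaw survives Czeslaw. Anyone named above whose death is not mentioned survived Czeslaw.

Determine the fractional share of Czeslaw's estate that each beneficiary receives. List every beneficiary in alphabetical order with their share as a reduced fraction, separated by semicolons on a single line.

Agnieszka 1/48; Bogdan 1/4; Danuta 1/4; Grzegorz 1/48; Ireneusz 1/16; Kazimierz 1/16; Nadia 1/16; Tadeusz 1/48; Waclaw 1/4

There is no surviving spouse, so the entire estate passes to Czeslaw's descendants per stirpes.
The estate is divided into 4 equal shares of 1/4 among Jolanta, Bogdan, Danuta, Waclaw.
Jolanta predeceased; the 1/4 allotted to Jolanta's branch passes to Jolanta's issue by representation.
The 1/4 is divided into 4 equal shares of 1/16 among Eliasz, Kazimierz, Nadia, Ireneusz.
Eliasz predeceased; the 1/16 allotted to Eliasz's branch passes to Eliasz's issue by representation.
The 1/16 is divided into 3 equal shares of 1/48 among Agnieszka, Grzegorz, Tadeusz.
Agnieszka is living and takes 1/48.
Grzegorz is living and takes 1/48.
Tadeusz is living and takes 1/48.
Kazimierz is living and takes 1/16.
Nadia is living and takes 1/16.
Ireneusz is living and takes 1/16.
Bogdan is living and takes 1/4.
Danuta is living and takes 1/4.
Waclaw is living and takes 1/4.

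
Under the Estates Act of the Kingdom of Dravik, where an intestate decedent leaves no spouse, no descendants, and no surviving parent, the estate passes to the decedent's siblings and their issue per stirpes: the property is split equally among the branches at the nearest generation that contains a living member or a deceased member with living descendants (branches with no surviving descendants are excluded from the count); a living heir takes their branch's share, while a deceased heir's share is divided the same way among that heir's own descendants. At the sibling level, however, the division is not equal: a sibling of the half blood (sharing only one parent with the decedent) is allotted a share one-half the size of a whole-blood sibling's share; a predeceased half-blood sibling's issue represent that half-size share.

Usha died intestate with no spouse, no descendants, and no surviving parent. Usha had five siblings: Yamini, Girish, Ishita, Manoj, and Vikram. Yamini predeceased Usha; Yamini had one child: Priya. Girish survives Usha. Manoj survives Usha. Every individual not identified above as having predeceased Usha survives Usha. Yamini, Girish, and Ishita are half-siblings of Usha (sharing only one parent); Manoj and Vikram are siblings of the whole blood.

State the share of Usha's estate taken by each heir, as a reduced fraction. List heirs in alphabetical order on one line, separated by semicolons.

Girish 1/7; Ishita 1/7; Manoj 2/7; Priya 1/7; Vikram 2/7

No spouse, descendants, or parent survives, so the estate passes to Usha's siblings per stirpes.
Half-blood siblings count for one-half the weight of whole-blood siblings at the initial division.
Dividing 1 in proportion to weights (total weight 7/2): Yamini (weight 1/2) → 1/7; Girish (weight 1/2) → 1/7; Ishita (weight 1/2) → 1/7; Manoj (weight 1) → 2/7; Vikram (weight 1) → 2/7.
Yamini predeceased; the 1/7 allotted to Yamini's branch passes to Yamini's issue by representation.
Priya is the sole taker at this level and receives the full 1/7.
Girish is living and takes 1/7.
Ishita is living and takes 1/7.
Manoj is living and takes 2/7.
Vikram is living and takes 2/7.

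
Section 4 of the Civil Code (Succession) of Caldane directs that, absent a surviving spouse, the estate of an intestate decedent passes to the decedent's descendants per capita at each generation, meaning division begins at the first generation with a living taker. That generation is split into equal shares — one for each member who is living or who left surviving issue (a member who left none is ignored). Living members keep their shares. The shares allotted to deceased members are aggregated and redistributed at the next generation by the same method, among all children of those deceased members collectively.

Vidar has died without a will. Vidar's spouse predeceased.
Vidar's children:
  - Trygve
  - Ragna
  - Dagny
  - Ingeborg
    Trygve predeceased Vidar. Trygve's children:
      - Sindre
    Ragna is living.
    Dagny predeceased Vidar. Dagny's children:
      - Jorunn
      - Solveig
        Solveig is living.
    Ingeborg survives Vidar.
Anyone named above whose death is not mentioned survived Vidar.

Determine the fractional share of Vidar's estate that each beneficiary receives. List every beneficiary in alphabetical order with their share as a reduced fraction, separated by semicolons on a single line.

There is no surviving spouse, so the entire estate passes to Vidar's descendants per capita at each generation.
At generation 1 (Trygve, Ragna, Dagny, Ingeborg) there are 4 shares of (1)/4 = 1/4 each.
Living: Ragna and Ingeborg — each takes 1/4.
Deceased: Trygve and Dagny. Their combined 1/2 is pooled and carried to generation 2.
At generation 2 (Sindre, Jorunn, Solveig) there are 3 shares of (1/2)/3 = 1/6 each.
Living: Sindre, Jorunn, and Solveig — each takes 1/6.

Ingeborg 1/4; Jorunn 1/6; Ragna 1/4; Sindre 1/6; Solveig 1/6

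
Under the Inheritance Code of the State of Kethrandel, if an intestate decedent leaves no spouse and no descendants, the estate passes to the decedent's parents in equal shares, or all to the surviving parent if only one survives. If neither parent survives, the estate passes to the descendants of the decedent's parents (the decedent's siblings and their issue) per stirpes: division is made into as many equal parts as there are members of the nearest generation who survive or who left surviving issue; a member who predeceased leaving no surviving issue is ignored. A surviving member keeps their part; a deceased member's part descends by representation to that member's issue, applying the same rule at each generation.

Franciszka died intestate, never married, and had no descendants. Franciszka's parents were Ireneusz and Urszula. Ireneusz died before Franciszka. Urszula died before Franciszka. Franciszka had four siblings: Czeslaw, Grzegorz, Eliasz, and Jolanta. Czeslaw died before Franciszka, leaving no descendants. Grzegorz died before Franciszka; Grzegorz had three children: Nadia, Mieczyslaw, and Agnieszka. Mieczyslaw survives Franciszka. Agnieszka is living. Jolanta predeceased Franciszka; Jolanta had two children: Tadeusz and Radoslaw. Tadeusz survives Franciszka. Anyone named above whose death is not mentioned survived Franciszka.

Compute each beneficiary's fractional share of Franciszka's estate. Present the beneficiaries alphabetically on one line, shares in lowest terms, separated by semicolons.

Neither parent survives and there are no descendants, so the estate passes to Franciszka's siblings and their issue per stirpes.
Czeslaw left no surviving issue, so that branch lapses and is disregarded.
The estate is divided into 3 equal shares of 1/3 among Grzegorz, Eliasz, Jolanta.
Grzegorz predeceased; the 1/3 allotted to Grzegorz's branch passes to Grzegorz's issue by representation.
The 1/3 is divided into 3 equal shares of 1/9 among Nadia, Mieczyslaw, Agnieszka.
Nadia is living and takes 1/9.
Mieczyslaw is living and takes 1/9.
Agnieszka is living and takes 1/9.
Eliasz is living and takes 1/3.
Jolanta predeceased; the 1/3 allotted to Jolanta's branch passes to Jolanta's issue by representation.
The 1/3 is divided into 2 equal shares of 1/6 among Tadeusz, Radoslaw.
Tadeusz is living and takes 1/6.
Radoslaw is living and takes 1/6.

Agnieszka 1/9; Eliasz 1/3; Mieczyslaw 1/9; Nadia 1/9; Radoslaw 1/6; Tadeusz 1/6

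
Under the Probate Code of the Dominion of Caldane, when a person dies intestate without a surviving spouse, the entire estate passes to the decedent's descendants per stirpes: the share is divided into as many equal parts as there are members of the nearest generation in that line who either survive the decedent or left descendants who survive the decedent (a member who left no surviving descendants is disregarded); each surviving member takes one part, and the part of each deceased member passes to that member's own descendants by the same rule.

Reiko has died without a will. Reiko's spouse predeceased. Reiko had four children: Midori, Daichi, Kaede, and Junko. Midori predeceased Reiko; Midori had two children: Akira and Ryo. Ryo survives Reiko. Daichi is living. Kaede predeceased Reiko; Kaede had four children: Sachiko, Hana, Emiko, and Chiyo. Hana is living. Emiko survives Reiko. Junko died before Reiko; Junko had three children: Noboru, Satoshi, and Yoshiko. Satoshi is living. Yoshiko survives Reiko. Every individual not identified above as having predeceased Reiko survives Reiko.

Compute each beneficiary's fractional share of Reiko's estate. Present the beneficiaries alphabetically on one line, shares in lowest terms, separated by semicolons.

Akira 1/8; Chiyo 1/16; Daichi 1/4; Emiko 1/16; Hana 1/16; Noboru 1/12; Ryo 1/8; Sachiko 1/16; Satoshi 1/12; Yoshiko 1/12

There is no surviving spouse, so the entire estate passes to Reiko's descendants per stirpes.
The estate is divided into 4 equal shares of 1/4 among Midori, Daichi, Kaede, Junko.
Midori predeceased; the 1/4 allotted to Midori's branch passes to Midori's issue by representation.
The 1/4 is divided into 2 equal shares of 1/8 among Akira, Ryo.
Akira is living and takes 1/8.
Ryo is living and takes 1/8.
Daichi is living and takes 1/4.
Kaede predeceased; the 1/4 allotted to Kaede's branch passes to Kaede's issue by representation.
The 1/4 is divided into 4 equal shares of 1/16 among Sachiko, Hana, Emiko, Chiyo.
Sachiko is living and takes 1/16.
Hana is living and takes 1/16.
Emiko is living and takes 1/16.
Chiyo is living and takes 1/16.
Junko predeceased; the 1/4 allotted to Junko's branch passes to Junko's issue by representation.
The 1/4 is divided into 3 equal shares of 1/12 among Noboru, Satoshi, Yoshiko.
Noboru is living and takes 1/12.
Satoshi is living and takes 1/12.
Yoshiko is living and takes 1/12.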